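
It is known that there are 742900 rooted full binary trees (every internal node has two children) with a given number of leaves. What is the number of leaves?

Full binary trees with L leaves are counted by C_{L−1}, and C_13 = 742900.
So the index is 13, and the number of leaves is 13 + 1 = 14.

14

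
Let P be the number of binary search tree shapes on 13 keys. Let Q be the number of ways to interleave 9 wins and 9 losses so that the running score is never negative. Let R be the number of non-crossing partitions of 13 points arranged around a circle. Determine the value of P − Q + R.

There are C_n binary search tree shapes on n keys; with n = 13 that is C_13. So P = C_13 = 742900.
Ballot sequences with n votes each where one side never trails are Dyck words, counted by C_n; here n = 9. So Q = C_9 = 4862.
The non-crossing partitions of [13] form a lattice of size C_13. So R = C_13 = 742900.
P − Q + R = 742900 − 4862 + 742900 = 1480938.

1480938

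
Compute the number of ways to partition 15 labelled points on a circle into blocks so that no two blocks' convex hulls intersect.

9694845

Non-crossing partitions of an n-element set are counted by C_n; here n = 15.
C_15 = C_14 · 2(2·14+1)/(14+2) = 2674440 · 58/16 = 9694845.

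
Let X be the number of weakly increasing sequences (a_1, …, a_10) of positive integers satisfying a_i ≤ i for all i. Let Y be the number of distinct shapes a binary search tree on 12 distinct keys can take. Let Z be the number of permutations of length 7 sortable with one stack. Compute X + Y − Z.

Such sub-staircase sequences of length n are counted by C_n; here n = 10. So X = C_10 = 16796.
There are C_n binary search tree shapes on n keys; with n = 12 that is C_12. So Y = C_12 = 208012.
By Knuth's characterisation, the stack-sortable permutations of length 7 are the 231-avoiders, numbering C_7. So Z = C_7 = 429.
X + Y − Z = 16796 + 208012 − 429 = 224379.

224379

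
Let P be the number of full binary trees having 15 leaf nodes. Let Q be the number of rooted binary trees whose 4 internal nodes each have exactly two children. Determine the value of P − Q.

2674426

Full binary trees with 15 leaves have 15−1 = 14 internal nodes, so there are C_14 of them. So P = C_14 = 2674440.
The number of full binary trees on 4 internal nodes is the Catalan number C_4. So Q = C_4 = 14.
P − Q = 2674440 − 14 = 2674426.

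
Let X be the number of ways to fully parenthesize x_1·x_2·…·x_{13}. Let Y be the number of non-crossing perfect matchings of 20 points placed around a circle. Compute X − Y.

191216

Ways to associate a product of 13 factors correspond to binary trees on 13 leaves, so the count is C_12. So X = C_12 = 208012.
Non-crossing perfect matchings of 2n points on a circle are counted by C_n; with 20 points, n = 10. So Y = C_10 = 16796.
X − Y = 208012 − 16796 = 191216.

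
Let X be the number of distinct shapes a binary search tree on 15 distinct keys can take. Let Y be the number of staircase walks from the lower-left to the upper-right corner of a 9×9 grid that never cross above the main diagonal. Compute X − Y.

9689983

Rooted binary trees with 15 nodes (each child slot possibly empty) number C_15. So X = C_15 = 9694845.
Monotone paths in an n×n grid that stay weakly below the diagonal are counted by C_n; here n = 9. So Y = C_9 = 4862.
X − Y = 9694845 − 4862 = 9689983.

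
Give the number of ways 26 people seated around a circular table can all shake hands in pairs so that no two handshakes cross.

742900

Non-crossing handshake pairings of 2n people are counted by C_n; 26 people gives n = 13.
C_13 = C_12 · 2(2·12+1)/(12+2) = 208012 · 50/14 = 742900.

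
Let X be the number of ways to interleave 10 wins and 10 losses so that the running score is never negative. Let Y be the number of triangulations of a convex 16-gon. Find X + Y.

Reading a vote for the leader as '(' and for the other as ')' turns such a sequence into a balanced string of 10 pairs, so the count is C_10. So X = C_10 = 16796.
Triangulations of a convex m-gon are counted by C_{m−2}; with m = 16 this is C_14. So Y = C_14 = 2674440.
X + Y = 16796 + 2674440 = 2691236.

2691236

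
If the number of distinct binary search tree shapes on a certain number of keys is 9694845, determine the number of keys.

15

Binary search tree shapes on n keys are counted by C_n, and C_15 = 9694845.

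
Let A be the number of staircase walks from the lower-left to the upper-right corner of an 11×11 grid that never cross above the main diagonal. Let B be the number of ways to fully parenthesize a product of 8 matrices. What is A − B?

Sub-diagonal monotone paths from (0,0) to (11,11) biject with Dyck paths of semilength 11, giving C_11. So A = C_11 = 58786.
Ways to associate a product of 8 factors correspond to binary trees on 8 leaves, so the count is C_7. So B = C_7 = 429.
A − B = 58786 − 429 = 58357.

58357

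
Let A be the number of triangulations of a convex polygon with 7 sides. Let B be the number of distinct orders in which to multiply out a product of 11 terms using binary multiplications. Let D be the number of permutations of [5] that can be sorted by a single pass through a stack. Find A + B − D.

16796

A convex 7-gon is triangulated into 5 triangles, and the number of such triangulations is the Catalan number C_{7−2} = C_5. So A = C_5 = 42.
Parenthesizations of m factors correspond to full binary trees with m leaves, counted by C_{m−1}; m = 11 gives C_10. So B = C_10 = 16796.
By Knuth's characterisation, the stack-sortable permutations of length 5 are the 231-avoiders, numbering C_5. So D = C_5 = 42.
A + B − D = 42 + 16796 − 42 = 16796.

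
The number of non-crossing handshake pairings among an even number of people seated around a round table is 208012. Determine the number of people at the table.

Non-crossing handshake pairings of 2n people are counted by C_n. The Catalan number equal to 208012 is C_12.
So n = 12, and there are 2n = 24 people.

24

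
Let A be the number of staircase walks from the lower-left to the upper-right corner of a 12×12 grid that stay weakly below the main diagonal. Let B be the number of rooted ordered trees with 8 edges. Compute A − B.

Sub-diagonal monotone paths from (0,0) to (12,12) biject with Dyck paths of semilength 12, giving C_12. So A = C_12 = 208012.
A rooted plane tree with 8 edges has 9 nodes, and the count is C_8. So B = C_8 = 1430.
A − B = 208012 − 1430 = 206582.

206582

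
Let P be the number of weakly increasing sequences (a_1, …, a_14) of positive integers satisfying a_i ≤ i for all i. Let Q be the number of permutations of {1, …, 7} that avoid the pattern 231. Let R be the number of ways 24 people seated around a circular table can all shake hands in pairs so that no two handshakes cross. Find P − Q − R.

2465999

Such sub-staircase sequences of length n are counted by C_n; here n = 14. So P = C_14 = 2674440.
For any fixed pattern of length 3, the pattern-avoiding permutations of [7] number C_7. So Q = C_7 = 429.
Non-crossing handshake pairings of 2n people are counted by C_n; 24 people gives n = 12. So R = C_12 = 208012.
P − Q − R = 2674440 − 429 − 208012 = 2465999.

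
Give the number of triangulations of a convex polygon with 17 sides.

The number of triangulations of a 17-gon is the Catalan number C_15 (index = sides − 2).
C_15 = C(30,15)/16 = 155117520/16 = 9694845.

9694845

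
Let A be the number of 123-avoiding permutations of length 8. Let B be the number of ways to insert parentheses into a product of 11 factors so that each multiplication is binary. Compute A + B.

18226

For any fixed pattern of length 3, the pattern-avoiding permutations of [8] number C_8. So A = C_8 = 1430.
Parenthesizations of m factors correspond to full binary trees with m leaves, counted by C_{m−1}; m = 11 gives C_10. So B = C_10 = 16796.
A + B = 1430 + 16796 = 18226.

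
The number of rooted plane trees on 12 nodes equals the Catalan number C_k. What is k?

11

A rooted plane tree on 12 nodes has 11 edges, and such trees are counted by C_11.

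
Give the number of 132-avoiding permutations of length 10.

Permutations of [n] avoiding any single length-3 pattern are counted by C_n; here n = 10.
C_10 = C(20,10)/11 = 184756/11 = 16796.

16796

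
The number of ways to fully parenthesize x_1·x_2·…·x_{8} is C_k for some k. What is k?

7

Ways to associate a product of 8 factors correspond to binary trees on 8 leaves, so the count is C_7.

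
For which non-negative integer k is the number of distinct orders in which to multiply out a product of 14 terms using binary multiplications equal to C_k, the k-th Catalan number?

Bracketing 14 factors into binary products is counted by C_{14−1} = C_13.

13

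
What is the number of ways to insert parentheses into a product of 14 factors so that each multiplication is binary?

Ways to associate a product of 14 factors correspond to binary trees on 14 leaves, so the count is C_13.
C_13 = C(26,13)/14 = 10400600/14 = 742900.

742900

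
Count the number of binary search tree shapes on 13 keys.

Binary trees (left/right distinguished) on n nodes are counted by C_n; here n = 13.
C_13 = C(26,13)/14 = 10400600/14 = 742900.

742900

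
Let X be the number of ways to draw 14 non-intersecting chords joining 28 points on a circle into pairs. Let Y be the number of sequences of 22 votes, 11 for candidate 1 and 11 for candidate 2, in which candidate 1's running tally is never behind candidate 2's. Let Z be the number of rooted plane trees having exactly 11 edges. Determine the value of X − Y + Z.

2674440

Pairing 28 circle points by 14 non-crossing chords gives C_14 matchings. So X = C_14 = 2674440.
Ballot sequences with n votes each where one side never trails are Dyck words, counted by C_n; here n = 11. So Y = C_11 = 58786.
Rooted ordered trees with n edges are counted by C_n; here n = 11. So Z = C_11 = 58786.
X − Y + Z = 2674440 − 58786 + 58786 = 2674440.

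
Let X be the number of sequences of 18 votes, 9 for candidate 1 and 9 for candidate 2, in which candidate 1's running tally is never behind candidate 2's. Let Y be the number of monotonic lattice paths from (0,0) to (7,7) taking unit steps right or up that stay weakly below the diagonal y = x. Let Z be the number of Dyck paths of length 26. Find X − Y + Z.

Ballot sequences with n votes each where one side never trails are Dyck words, counted by C_n; here n = 9. So X = C_9 = 4862.
Sub-diagonal monotone paths from (0,0) to (7,7) biject with Dyck paths of semilength 7, giving C_7. So Y = C_7 = 429.
Dyck paths of semilength n (length 2n) are counted by C_n; here n = 13. So Z = C_13 = 742900.
X − Y + Z = 4862 − 429 + 742900 = 747333.

747333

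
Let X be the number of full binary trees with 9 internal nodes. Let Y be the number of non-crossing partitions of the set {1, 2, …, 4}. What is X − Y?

4848

The number of full binary trees on 9 internal nodes is the Catalan number C_9. So X = C_9 = 4862.
The non-crossing partitions of [4] form a lattice of size C_4. So Y = C_4 = 14.
X − Y = 4862 − 14 = 4848.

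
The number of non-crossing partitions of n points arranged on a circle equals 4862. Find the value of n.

Non-crossing partitions of [n] are counted by C_n, and C_9 = 4862.

9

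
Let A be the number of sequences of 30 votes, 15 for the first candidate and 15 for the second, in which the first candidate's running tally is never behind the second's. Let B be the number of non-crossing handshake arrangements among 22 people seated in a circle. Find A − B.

9636059

Ballot sequences with n votes each where one side never trails are Dyck words, counted by C_n; here n = 15. So A = C_15 = 9694845.
Non-crossing handshake pairings of 2n people are counted by C_n; 22 people gives n = 11. So B = C_11 = 58786.
A − B = 9694845 − 58786 = 9636059.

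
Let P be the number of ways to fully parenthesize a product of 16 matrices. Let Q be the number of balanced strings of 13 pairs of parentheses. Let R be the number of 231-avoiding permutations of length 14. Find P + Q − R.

7763305

Parenthesizations of m factors correspond to full binary trees with m leaves, counted by C_{m−1}; m = 16 gives C_15. So P = C_15 = 9694845.
With 13 pairs the number of balanced bracket strings is the Catalan number C_13. So Q = C_13 = 742900.
For any fixed pattern of length 3, the pattern-avoiding permutations of [14] number C_14. So R = C_14 = 2674440.
P + Q − R = 9694845 + 742900 − 2674440 = 7763305.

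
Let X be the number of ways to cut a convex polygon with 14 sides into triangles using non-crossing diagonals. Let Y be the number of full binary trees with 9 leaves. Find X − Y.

Triangulations of a convex m-gon are counted by C_{m−2}; with m = 14 this is C_12. So X = C_12 = 208012.
Full binary trees with 9 leaves have 9−1 = 8 internal nodes, so there are C_8 of them. So Y = C_8 = 1430.
X − Y = 208012 − 1430 = 206582.

206582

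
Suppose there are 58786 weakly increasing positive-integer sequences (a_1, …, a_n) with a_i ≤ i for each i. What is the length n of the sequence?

Such sub-staircase sequences of length n are counted by C_n. Since C_11 = 58786, the index is 11.

11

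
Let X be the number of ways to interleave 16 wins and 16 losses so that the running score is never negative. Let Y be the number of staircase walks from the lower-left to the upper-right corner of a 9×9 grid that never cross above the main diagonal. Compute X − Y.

Ballot sequences with n votes each where one side never trails are Dyck words, counted by C_n; here n = 16. So X = C_16 = 35357670.
Monotone paths in an n×n grid that stay weakly below the diagonal are counted by C_n; here n = 9. So Y = C_9 = 4862.
X − Y = 35357670 − 4862 = 35352808.

35352808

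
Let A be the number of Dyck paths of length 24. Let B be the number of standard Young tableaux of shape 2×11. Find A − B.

149226

Paths of 12 up- and 12 down-steps that never dip below the axis are Dyck paths; their count is C_12. So A = C_12 = 208012.
By the hook-length formula (or a Dyck-path bijection), SYT of shape 2×11 number C_11. So B = C_11 = 58786.
A − B = 208012 − 58786 = 149226.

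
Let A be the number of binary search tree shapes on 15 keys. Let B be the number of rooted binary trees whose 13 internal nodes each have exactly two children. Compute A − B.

There are C_n binary search tree shapes on n keys; with n = 15 that is C_15. So A = C_15 = 9694845.
Full binary trees with n internal nodes are counted by C_n; here n = 13. So B = C_13 = 742900.
A − B = 9694845 − 742900 = 8951945.

8951945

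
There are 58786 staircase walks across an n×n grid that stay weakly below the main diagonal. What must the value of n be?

11

Such diagonal-avoiding paths in an n×n grid are counted by C_n; 58786 = C_11.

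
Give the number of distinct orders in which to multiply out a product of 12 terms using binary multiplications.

58786

Bracketing 12 factors into binary products is counted by C_{12−1} = C_11.
C_11 = C(22,11)/12 = 705432/12 = 58786.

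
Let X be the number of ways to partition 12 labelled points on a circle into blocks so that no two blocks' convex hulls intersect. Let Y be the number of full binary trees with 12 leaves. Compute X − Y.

The non-crossing partitions of [12] form a lattice of size C_12. So X = C_12 = 208012.
A full binary tree with L leaves has L−1 internal nodes and is counted by C_{L−1}; L = 12 gives C_11. So Y = C_11 = 58786.
X − Y = 208012 − 58786 = 149226.

149226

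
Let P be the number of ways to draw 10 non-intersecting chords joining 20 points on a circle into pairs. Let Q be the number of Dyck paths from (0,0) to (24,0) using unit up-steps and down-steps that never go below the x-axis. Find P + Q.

224808

Non-crossing perfect matchings of 2n points on a circle are counted by C_n; with 20 points, n = 10. So P = C_10 = 16796.
Dyck paths of semilength n (length 2n) are counted by C_n; here n = 12. So Q = C_12 = 208012.
P + Q = 16796 + 208012 = 224808.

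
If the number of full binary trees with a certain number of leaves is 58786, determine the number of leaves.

Full binary trees with L leaves are counted by C_{L−1}. Since C_11 = 58786, the index is 11.
So the index is 11, and the number of leaves is 11 + 1 = 12.

12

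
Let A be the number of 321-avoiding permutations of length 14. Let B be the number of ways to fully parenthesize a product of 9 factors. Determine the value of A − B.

2673010

Permutations of [n] avoiding any single length-3 pattern are counted by C_n; here n = 14. So A = C_14 = 2674440.
Parenthesizations of m factors correspond to full binary trees with m leaves, counted by C_{m−1}; m = 9 gives C_8. So B = C_8 = 1430.
A − B = 2674440 − 1430 = 2673010.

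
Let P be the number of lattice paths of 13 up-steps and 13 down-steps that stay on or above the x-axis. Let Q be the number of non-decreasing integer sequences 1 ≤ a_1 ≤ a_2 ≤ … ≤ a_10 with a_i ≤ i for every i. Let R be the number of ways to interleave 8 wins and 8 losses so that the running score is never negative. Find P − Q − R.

724674

A Dyck path with 13 up-steps and 13 down-steps has semilength 13, so there are C_13 of them. So P = C_13 = 742900.
Such sub-staircase sequences of length n are counted by C_n; here n = 10. So Q = C_10 = 16796.
Ballot sequences with n votes each where one side never trails are Dyck words, counted by C_n; here n = 8. So R = C_8 = 1430.
P − Q − R = 742900 − 16796 − 1430 = 724674.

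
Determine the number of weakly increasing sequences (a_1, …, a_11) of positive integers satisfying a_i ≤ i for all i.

58786

Such sub-staircase sequences of length n are counted by C_n; here n = 11.
C_11 = 58786.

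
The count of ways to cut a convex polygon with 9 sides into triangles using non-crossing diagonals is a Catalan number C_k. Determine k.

7

The number of triangulations of a 9-gon is the Catalan number C_7 (index = sides − 2).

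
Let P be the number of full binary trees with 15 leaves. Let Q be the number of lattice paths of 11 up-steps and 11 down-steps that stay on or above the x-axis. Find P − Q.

Full binary trees with 15 leaves have 15−1 = 14 internal nodes, so there are C_14 of them. So P = C_14 = 2674440.
A Dyck path with 11 up-steps and 11 down-steps has semilength 11, so there are C_11 of them. So Q = C_11 = 58786.
P − Q = 2674440 − 58786 = 2615654.

2615654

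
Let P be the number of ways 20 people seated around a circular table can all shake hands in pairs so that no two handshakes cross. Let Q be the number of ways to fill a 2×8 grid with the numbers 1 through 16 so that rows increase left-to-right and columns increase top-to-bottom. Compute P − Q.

15366

Non-crossing handshake pairings of 2n people are counted by C_n; 20 people gives n = 10. So P = C_10 = 16796.
By the hook-length formula (or a Dyck-path bijection), SYT of shape 2×8 number C_8. So Q = C_8 = 1430.
P − Q = 16796 − 1430 = 15366.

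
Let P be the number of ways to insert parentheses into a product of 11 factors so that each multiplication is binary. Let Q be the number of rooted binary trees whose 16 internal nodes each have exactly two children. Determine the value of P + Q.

Parenthesizations of m factors correspond to full binary trees with m leaves, counted by C_{m−1}; m = 11 gives C_10. So P = C_10 = 16796.
The number of full binary trees on 16 internal nodes is the Catalan number C_16. So Q = C_16 = 35357670.
P + Q = 16796 + 35357670 = 35374466.

35374466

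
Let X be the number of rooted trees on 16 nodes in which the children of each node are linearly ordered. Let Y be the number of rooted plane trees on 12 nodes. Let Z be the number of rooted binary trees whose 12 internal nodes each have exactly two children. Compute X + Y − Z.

Rooted ordered (plane) trees on m nodes have m−1 edges and are counted by C_{m−1}; m = 16 gives C_15. So X = C_15 = 9694845.
Rooted ordered (plane) trees on m nodes have m−1 edges and are counted by C_{m−1}; m = 12 gives C_11. So Y = C_11 = 58786.
Full binary trees with n internal nodes are counted by C_n; here n = 12. So Z = C_12 = 208012.
X + Y − Z = 9694845 + 58786 − 208012 = 9545619.

9545619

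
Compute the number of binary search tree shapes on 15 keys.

Binary trees (left/right distinguished) on n nodes are counted by C_n; here n = 15.
C_15 = C(30,15)/16 = 155117520/16 = 9694845.

9694845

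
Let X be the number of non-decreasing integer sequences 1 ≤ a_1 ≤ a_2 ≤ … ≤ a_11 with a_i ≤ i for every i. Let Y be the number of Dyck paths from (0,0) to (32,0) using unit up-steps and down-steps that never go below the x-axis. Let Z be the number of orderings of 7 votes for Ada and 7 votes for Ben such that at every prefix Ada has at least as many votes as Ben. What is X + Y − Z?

Weakly increasing sequences with a_i ≤ i biject with Dyck paths of semilength 11, so there are C_11. So X = C_11 = 58786.
Dyck paths of semilength n (length 2n) are counted by C_n; here n = 16. So Y = C_16 = 35357670.
Ballot sequences with n votes each where one side never trails are Dyck words, counted by C_n; here n = 7. So Z = C_7 = 429.
X + Y − Z = 58786 + 35357670 − 429 = 35416027.

35416027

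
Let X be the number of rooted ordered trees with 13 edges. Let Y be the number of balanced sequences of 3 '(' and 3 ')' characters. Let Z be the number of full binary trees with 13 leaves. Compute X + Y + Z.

950917

Rooted ordered trees with n edges are counted by C_n; here n = 13. So X = C_13 = 742900.
A balanced arrangement of 3 bracket pairs is a Dyck word of semilength 3, so the count is C_3. So Y = C_3 = 5.
A full binary tree with L leaves has L−1 internal nodes and is counted by C_{L−1}; L = 13 gives C_12. So Z = C_12 = 208012.
X + Y + Z = 742900 + 5 + 208012 = 950917.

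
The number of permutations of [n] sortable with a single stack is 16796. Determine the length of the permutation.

Stack-sortable permutations of [n] are counted by C_n, and C_10 = 16796.

10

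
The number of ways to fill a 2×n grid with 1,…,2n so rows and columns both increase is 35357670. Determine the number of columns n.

16

Standard Young tableaux of shape 2×n are counted by C_n. The Catalan number equal to 35357670 is C_16.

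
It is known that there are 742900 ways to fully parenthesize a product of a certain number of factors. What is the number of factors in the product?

14

Parenthesizations of m factors are counted by C_{m−1}, and C_13 = 742900.
So the index is 13, and the number of factors is 13 + 1 = 14.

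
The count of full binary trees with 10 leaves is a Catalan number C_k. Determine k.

9

Full binary trees with 10 leaves have 10−1 = 9 internal nodes, so there are C_9 of them.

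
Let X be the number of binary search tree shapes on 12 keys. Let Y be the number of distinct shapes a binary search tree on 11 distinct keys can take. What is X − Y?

149226

Rooted binary trees with 12 nodes (each child slot possibly empty) number C_12. So X = C_12 = 208012.
There are C_n binary search tree shapes on n keys; with n = 11 that is C_11. So Y = C_11 = 58786.
X − Y = 208012 − 58786 = 149226.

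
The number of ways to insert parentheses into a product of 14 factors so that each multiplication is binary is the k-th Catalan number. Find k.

13

Parenthesizations of m factors correspond to full binary trees with m leaves, counted by C_{m−1}; m = 14 gives C_13.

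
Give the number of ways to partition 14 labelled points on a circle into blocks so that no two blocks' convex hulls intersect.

2674440

The non-crossing partitions of [14] form a lattice of size C_14.
C_14 = 2674440.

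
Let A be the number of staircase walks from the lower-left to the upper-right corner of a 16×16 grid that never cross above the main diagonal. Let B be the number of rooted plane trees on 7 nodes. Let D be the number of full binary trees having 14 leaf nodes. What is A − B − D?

34614638

Sub-diagonal monotone paths from (0,0) to (16,16) biject with Dyck paths of semilength 16, giving C_16. So A = C_16 = 35357670.
A rooted plane tree on 7 nodes has 6 edges, and such trees are counted by C_6. So B = C_6 = 132.
Full binary trees with 14 leaves have 14−1 = 13 internal nodes, so there are C_13 of them. So D = C_13 = 742900.
A − B − D = 35357670 − 132 − 742900 = 34614638.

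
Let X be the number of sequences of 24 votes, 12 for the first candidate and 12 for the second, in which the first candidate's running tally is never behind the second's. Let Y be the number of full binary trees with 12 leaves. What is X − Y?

149226

Ballot sequences with n votes each where one side never trails are Dyck words, counted by C_n; here n = 12. So X = C_12 = 208012.
Full binary trees with 12 leaves have 12−1 = 11 internal nodes, so there are C_11 of them. So Y = C_11 = 58786.
X − Y = 208012 − 58786 = 149226.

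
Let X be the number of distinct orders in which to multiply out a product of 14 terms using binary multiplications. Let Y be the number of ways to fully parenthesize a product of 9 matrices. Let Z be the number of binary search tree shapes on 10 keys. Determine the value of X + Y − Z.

727534

Parenthesizations of m factors correspond to full binary trees with m leaves, counted by C_{m−1}; m = 14 gives C_13. So X = C_13 = 742900.
Parenthesizations of m factors correspond to full binary trees with m leaves, counted by C_{m−1}; m = 9 gives C_8. So Y = C_8 = 1430.
Rooted binary trees with 10 nodes (each child slot possibly empty) number C_10. So Z = C_10 = 16796.
X + Y − Z = 742900 + 1430 − 16796 = 727534.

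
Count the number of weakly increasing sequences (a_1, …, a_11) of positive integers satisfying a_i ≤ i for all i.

Weakly increasing sequences with a_i ≤ i biject with Dyck paths of semilength 11, so there are C_11.
C_11 = C(22,11)/12 = 705432/12 = 58786.

58786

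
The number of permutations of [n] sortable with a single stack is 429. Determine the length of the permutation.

7

Stack-sortable permutations of [n] are counted by C_n. Since C_7 = 429, the index is 7.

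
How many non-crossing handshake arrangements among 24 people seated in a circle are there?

208012

With 24 = 2·12 people, non-crossing handshake pairings are non-crossing perfect matchings on a circle, counted by C_12.
C_12 = 208012.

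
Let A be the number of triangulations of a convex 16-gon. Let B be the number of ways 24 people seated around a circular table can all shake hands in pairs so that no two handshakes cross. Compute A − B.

The number of triangulations of a 16-gon is the Catalan number C_14 (index = sides − 2). So A = C_14 = 2674440.
With 24 = 2·12 people, non-crossing handshake pairings are non-crossing perfect matchings on a circle, counted by C_12. So B = C_12 = 208012.
A − B = 2674440 − 208012 = 2466428.

2466428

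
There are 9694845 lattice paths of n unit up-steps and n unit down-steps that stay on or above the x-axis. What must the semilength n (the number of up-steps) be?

Dyck paths of semilength n are counted by C_n, and C_15 = 9694845.

15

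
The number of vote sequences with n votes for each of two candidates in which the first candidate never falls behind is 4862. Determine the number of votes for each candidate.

Such ballot sequences with n votes each are counted by C_n, and C_9 = 4862.

9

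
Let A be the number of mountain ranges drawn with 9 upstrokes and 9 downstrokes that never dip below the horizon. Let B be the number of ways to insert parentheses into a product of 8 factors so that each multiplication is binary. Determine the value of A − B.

Paths of 9 up- and 9 down-steps that never dip below the axis are Dyck paths; their count is C_9. So A = C_9 = 4862.
Parenthesizations of m factors correspond to full binary trees with m leaves, counted by C_{m−1}; m = 8 gives C_7. So B = C_7 = 429.
A − B = 4862 − 429 = 4433.

4433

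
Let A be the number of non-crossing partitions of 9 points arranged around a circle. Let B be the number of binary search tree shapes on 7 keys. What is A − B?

Non-crossing partitions of an n-element set are counted by C_n; here n = 9. So A = C_9 = 4862.
Binary trees (left/right distinguished) on n nodes are counted by C_n; here n = 7. So B = C_7 = 429.
A − B = 4862 − 429 = 4433.

4433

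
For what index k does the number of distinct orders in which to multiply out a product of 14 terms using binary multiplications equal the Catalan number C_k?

13

Ways to associate a product of 14 factors correspond to binary trees on 14 leaves, so the count is C_13.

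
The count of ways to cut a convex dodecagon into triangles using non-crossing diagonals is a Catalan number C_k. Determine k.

A convex 12-gon is triangulated into 10 triangles, and the number of such triangulations is the Catalan number C_{12−2} = C_10.

10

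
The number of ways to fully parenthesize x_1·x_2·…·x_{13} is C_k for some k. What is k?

12

Parenthesizations of m factors correspond to full binary trees with m leaves, counted by C_{m−1}; m = 13 gives C_12.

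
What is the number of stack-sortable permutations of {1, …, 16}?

35357670

Stack-sortable permutations are exactly the 231-avoiding ones, counted by C_n; here n = 16.
C_16 = C(32,16)/17 = 601080390/17 = 35357670.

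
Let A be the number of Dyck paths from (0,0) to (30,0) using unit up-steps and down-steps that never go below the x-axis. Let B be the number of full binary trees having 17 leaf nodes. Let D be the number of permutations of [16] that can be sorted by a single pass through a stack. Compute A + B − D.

9694845

Dyck paths of semilength n (length 2n) are counted by C_n; here n = 15. So A = C_15 = 9694845.
A full binary tree with L leaves has L−1 internal nodes and is counted by C_{L−1}; L = 17 gives C_16. So B = C_16 = 35357670.
By Knuth's characterisation, the stack-sortable permutations of length 16 are the 231-avoiders, numbering C_16. So D = C_16 = 35357670.
A + B − D = 9694845 + 35357670 − 35357670 = 9694845.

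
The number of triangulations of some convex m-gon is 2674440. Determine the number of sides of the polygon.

Triangulations of a convex m-gon are counted by C_{m−2}. The Catalan number equal to 2674440 is C_14.
So m − 2 = 14, giving m = 16 sides.

16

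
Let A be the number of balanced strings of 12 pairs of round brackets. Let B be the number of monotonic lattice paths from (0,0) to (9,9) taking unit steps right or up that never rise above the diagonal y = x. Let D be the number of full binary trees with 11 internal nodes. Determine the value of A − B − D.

144364

Balanced strings of n pairs of brackets are counted by C_n; here n = 12. So A = C_12 = 208012.
Sub-diagonal monotone paths from (0,0) to (9,9) biject with Dyck paths of semilength 9, giving C_9. So B = C_9 = 4862.
Full binary trees with n internal nodes are counted by C_n; here n = 11. So D = C_11 = 58786.
A − B − D = 208012 − 4862 − 58786 = 144364.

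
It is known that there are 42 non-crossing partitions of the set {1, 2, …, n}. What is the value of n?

Non-crossing partitions of [n] are counted by C_n, and C_5 = 42.

5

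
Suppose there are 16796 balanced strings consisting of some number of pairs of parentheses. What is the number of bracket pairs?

Balanced strings of n bracket-pairs are counted by C_n. The Catalan number equal to 16796 is C_10.

10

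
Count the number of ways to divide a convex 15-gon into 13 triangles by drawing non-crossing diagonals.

742900

Triangulations of a convex m-gon are counted by C_{m−2}; with m = 15 this is C_13.
C_13 = C_12 · 2(2·12+1)/(12+2) = 208012 · 50/14 = 742900.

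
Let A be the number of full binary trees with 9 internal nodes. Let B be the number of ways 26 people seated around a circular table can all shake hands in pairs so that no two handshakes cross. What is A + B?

747762

Full binary trees with n internal nodes are counted by C_n; here n = 9. So A = C_9 = 4862.
Non-crossing handshake pairings of 2n people are counted by C_n; 26 people gives n = 13. So B = C_13 = 742900.
A + B = 4862 + 742900 = 747762.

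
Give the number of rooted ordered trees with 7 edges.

429

A rooted plane tree with 7 edges has 8 nodes, and the count is C_7.
C_7 = C_6 · 2(2·6+1)/(6+2) = 132 · 26/8 = 429.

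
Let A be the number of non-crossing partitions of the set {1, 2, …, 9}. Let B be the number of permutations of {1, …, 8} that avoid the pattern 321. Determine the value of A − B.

Non-crossing partitions of an n-element set are counted by C_n; here n = 9. So A = C_9 = 4862.
Permutations of [n] avoiding any single length-3 pattern are counted by C_n; here n = 8. So B = C_8 = 1430.
A − B = 4862 − 1430 = 3432.

3432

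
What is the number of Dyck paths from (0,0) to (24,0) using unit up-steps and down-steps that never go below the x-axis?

208012

Dyck paths of semilength n (length 2n) are counted by C_n; here n = 12.
C_12 = C(24,12)/13 = 2704156/13 = 208012.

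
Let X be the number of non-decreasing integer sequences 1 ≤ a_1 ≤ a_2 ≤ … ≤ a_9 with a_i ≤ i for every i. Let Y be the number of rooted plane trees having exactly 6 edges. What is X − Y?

Weakly increasing sequences with a_i ≤ i biject with Dyck paths of semilength 9, so there are C_9. So X = C_9 = 4862.
A rooted plane tree with 6 edges has 7 nodes, and the count is C_6. So Y = C_6 = 132.
X − Y = 4862 − 132 = 4730.

4730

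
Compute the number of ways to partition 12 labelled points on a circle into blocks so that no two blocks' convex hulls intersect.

Non-crossing partitions of an n-element set are counted by C_n; here n = 12.
C_12 = C(24,12)/13 = 2704156/13 = 208012.

208012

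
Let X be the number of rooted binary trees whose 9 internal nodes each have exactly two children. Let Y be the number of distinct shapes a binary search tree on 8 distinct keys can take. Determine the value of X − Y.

3432

Full binary trees with n internal nodes are counted by C_n; here n = 9. So X = C_9 = 4862.
There are C_n binary search tree shapes on n keys; with n = 8 that is C_8. So Y = C_8 = 1430.
X − Y = 4862 − 1430 = 3432.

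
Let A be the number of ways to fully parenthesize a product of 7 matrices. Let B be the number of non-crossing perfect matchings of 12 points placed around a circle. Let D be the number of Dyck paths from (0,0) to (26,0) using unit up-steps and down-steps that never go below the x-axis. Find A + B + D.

743164

Bracketing 7 factors into binary products is counted by C_{7−1} = C_6. So A = C_6 = 132.
Pairing 12 circle points by 6 non-crossing chords gives C_6 matchings. So B = C_6 = 132.
Dyck paths of semilength n (length 2n) are counted by C_n; here n = 13. So D = C_13 = 742900.
A + B + D = 132 + 132 + 742900 = 743164.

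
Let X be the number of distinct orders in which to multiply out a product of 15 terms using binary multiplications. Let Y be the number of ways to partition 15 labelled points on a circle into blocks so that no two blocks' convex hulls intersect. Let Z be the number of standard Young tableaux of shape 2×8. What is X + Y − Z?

12367855

Ways to associate a product of 15 factors correspond to binary trees on 15 leaves, so the count is C_14. So X = C_14 = 2674440.
The non-crossing partitions of [15] form a lattice of size C_15. So Y = C_15 = 9694845.
Standard Young tableaux of shape 2×n are counted by C_n; here n = 8. So Z = C_8 = 1430.
X + Y − Z = 2674440 + 9694845 − 1430 = 12367855.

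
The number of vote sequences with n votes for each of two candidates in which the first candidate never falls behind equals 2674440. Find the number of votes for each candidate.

14

Such ballot sequences with n votes each are counted by C_n; 2674440 = C_14.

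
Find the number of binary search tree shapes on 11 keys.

58786

Rooted binary trees with 11 nodes (each child slot possibly empty) number C_11.
C_11 = 58786.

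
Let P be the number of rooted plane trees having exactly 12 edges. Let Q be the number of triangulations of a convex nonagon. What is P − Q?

A rooted plane tree with 12 edges has 13 nodes, and the count is C_12. So P = C_12 = 208012.
The number of triangulations of a 9-gon is the Catalan number C_7 (index = sides − 2). So Q = C_7 = 429.
P − Q = 208012 − 429 = 207583.

207583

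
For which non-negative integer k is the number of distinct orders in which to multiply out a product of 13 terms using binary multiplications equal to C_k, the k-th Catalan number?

Bracketing 13 factors into binary products is counted by C_{13−1} = C_12.

12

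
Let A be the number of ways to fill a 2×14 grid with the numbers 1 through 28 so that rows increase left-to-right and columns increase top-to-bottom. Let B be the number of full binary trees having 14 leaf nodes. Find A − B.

Standard Young tableaux of shape 2×n are counted by C_n; here n = 14. So A = C_14 = 2674440.
Full binary trees with 14 leaves have 14−1 = 13 internal nodes, so there are C_13 of them. So B = C_13 = 742900.
A − B = 2674440 − 742900 = 1931540.

1931540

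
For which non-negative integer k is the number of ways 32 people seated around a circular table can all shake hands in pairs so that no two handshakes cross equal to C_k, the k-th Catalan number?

16

Non-crossing handshake pairings of 2n people are counted by C_n; 32 people gives n = 16.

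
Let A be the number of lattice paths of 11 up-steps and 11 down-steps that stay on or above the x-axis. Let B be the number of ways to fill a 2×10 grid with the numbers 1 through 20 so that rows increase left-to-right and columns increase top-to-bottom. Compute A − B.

41990

Paths of 11 up- and 11 down-steps that never dip below the axis are Dyck paths; their count is C_11. So A = C_11 = 58786.
By the hook-length formula (or a Dyck-path bijection), SYT of shape 2×10 number C_10. So B = C_10 = 16796.
A − B = 58786 − 16796 = 41990.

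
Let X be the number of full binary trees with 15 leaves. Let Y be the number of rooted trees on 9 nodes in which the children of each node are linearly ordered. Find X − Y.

Full binary trees with 15 leaves have 15−1 = 14 internal nodes, so there are C_14 of them. So X = C_14 = 2674440.
A rooted plane tree on 9 nodes has 8 edges, and such trees are counted by C_8. So Y = C_8 = 1430.
X − Y = 2674440 − 1430 = 2673010.

2673010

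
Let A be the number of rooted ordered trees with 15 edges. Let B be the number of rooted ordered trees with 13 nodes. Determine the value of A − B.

A rooted plane tree with 15 edges has 16 nodes, and the count is C_15. So A = C_15 = 9694845.
Rooted ordered (plane) trees on m nodes have m−1 edges and are counted by C_{m−1}; m = 13 gives C_12. So B = C_12 = 208012.
A − B = 9694845 − 208012 = 9486833.

9486833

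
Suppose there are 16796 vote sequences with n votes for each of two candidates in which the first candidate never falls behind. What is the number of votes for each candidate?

10

Such ballot sequences with n votes each are counted by C_n, and C_10 = 16796.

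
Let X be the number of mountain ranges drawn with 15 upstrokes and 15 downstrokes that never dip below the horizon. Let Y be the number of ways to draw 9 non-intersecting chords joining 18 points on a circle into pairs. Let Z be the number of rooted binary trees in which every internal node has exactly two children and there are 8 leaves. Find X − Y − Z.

9689554

A Dyck path with 15 up-steps and 15 down-steps has semilength 15, so there are C_15 of them. So X = C_15 = 9694845.
Pairing 18 circle points by 9 non-crossing chords gives C_9 matchings. So Y = C_9 = 4862.
A full binary tree with L leaves has L−1 internal nodes and is counted by C_{L−1}; L = 8 gives C_7. So Z = C_7 = 429.
X − Y − Z = 9694845 − 4862 − 429 = 9689554.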